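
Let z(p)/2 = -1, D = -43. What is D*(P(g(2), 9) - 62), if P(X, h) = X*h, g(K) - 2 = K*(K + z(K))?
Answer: 1892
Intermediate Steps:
z(p) = -2 (z(p) = 2*(-1) = -2)
g(K) = 2 + K*(-2 + K) (g(K) = 2 + K*(K - 2) = 2 + K*(-2 + K))
D*(P(g(2), 9) - 62) = -43*((2 + 2² - 2*2)*9 - 62) = -43*((2 + 4 - 4)*9 - 62) = -43*(2*9 - 62) = -43*(18 - 62) = -43*(-44) = 1892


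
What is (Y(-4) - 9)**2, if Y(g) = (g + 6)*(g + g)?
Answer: 625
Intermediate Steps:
Y(g) = 2*g*(6 + g) (Y(g) = (6 + g)*(2*g) = 2*g*(6 + g))
(Y(-4) - 9)**2 = (2*(-4)*(6 - 4) - 9)**2 = (2*(-4)*2 - 9)**2 = (-16 - 9)**2 = (-25)**2 = 625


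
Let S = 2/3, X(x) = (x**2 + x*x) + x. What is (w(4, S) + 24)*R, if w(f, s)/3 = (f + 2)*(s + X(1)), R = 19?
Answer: 1710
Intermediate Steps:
X(x) = x + 2*x**2 (X(x) = (x**2 + x**2) + x = 2*x**2 + x = x + 2*x**2)
S = 2/3 (S = 2*(1/3) = 2/3 ≈ 0.66667)
w(f, s) = 3*(2 + f)*(3 + s) (w(f, s) = 3*((f + 2)*(s + 1*(1 + 2*1))) = 3*((2 + f)*(s + 1*(1 + 2))) = 3*((2 + f)*(s + 1*3)) = 3*((2 + f)*(s + 3)) = 3*((2 + f)*(3 + s)) = 3*(2 + f)*(3 + s))
(w(4, S) + 24)*R = ((18 + 6*(2/3) + 9*4 + 3*4*(2/3)) + 24)*19 = ((18 + 4 + 36 + 8) + 24)*19 = (66 + 24)*19 = 90*19 = 1710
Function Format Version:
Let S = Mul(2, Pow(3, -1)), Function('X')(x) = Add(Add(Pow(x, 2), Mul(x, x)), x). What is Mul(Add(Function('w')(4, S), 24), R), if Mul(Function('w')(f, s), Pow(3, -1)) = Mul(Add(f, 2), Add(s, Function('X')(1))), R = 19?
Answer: 1710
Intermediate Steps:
Function('X')(x) = Add(x, Mul(2, Pow(x, 2))) (Function('X')(x) = Add(Add(Pow(x, 2), Pow(x, 2)), x) = Add(Mul(2, Pow(x, 2)), x) = Add(x, Mul(2, Pow(x, 2))))
S = Rational(2, 3) (S = Mul(2, Rational(1, 3)) = Rational(2, 3) ≈ 0.66667)
Function('w')(f, s) = Mul(3, Add(2, f), Add(3, s)) (Function('w')(f, s) = Mul(3, Mul(Add(f, 2), Add(s, Mul(1, Add(1, Mul(2, 1)))))) = Mul(3, Mul(Add(2, f), Add(s, Mul(1, Add(1, 2))))) = Mul(3, Mul(Add(2, f), Add(s, Mul(1, 3)))) = Mul(3, Mul(Add(2, f), Add(s, 3))) = Mul(3, Mul(Add(2, f), Add(3, s))) = Mul(3, Add(2, f), Add(3, s)))
Mul(Add(Function('w')(4, S), 24), R) = Mul(Add(Add(18, Mul(6, Rational(2, 3)), Mul(9, 4), Mul(3, 4, Rational(2, 3))), 24), 19) = Mul(Add(Add(18, 4, 36, 8), 24), 19) = Mul(Add(66, 24), 19) = Mul(90, 19) = 1710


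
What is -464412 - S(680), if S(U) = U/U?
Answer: -464413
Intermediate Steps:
S(U) = 1
-464412 - S(680) = -464412 - 1*1 = -464412 - 1 = -464413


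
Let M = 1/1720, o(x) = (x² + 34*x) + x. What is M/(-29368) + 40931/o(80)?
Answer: 25844324457/5808990400 ≈ 4.4490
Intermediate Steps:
o(x) = x² + 35*x
M = 1/1720 ≈ 0.00058139
M/(-29368) + 40931/o(80) = (1/1720)/(-29368) + 40931/((80*(35 + 80))) = (1/1720)*(-1/29368) + 40931/((80*115)) = -1/50512960 + 40931/9200 = 25844324457/5808990400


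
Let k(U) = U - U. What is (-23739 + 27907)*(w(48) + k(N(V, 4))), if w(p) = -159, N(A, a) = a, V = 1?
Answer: -662712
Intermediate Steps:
k(U) = 0
(-23739 + 27907)*(w(48) + k(N(V, 4))) = (-23739 + 27907)*(-159 + 0) = 4168*(-159) = -662712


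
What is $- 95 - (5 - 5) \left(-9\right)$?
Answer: $0$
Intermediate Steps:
$- 95 - (5 - 5) \left(-9\right) = - 95 \left(-1\right) 0 \left(-9\right) = - 95 \cdot 0 \left(-9\right) = \left(-95\right) 0 = 0$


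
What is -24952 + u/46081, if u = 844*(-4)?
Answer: -1149816488/46081 ≈ -24952.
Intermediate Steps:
u = -3376
-24952 + u/46081 = -24952 - 3376/46081 = -1149816488/46081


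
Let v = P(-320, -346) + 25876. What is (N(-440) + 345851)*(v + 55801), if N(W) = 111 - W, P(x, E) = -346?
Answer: 28173221062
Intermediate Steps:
v = 25530 (v = -346 + 25876 = 25530)
(N(-440) + 345851)*(v + 55801) = ((111 - 1*(-440)) + 345851)*(25530 + 55801) = ((111 + 440) + 345851)*81331 = (551 + 345851)*81331 = 346402*81331 = 28173221062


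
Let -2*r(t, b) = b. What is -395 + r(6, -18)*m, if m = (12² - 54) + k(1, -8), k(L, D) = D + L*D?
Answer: 271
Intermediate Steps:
r(t, b) = -b/2
k(L, D) = D + D*L
m = 74 (m = (12² - 54) - 8*(1 + 1) = (144 - 54) - 8*2 = 90 - 16 = 74)
-395 + r(6, -18)*m = -395 - ½*(-18)*74 = -395 + 9*74 = -395 + 666 = 271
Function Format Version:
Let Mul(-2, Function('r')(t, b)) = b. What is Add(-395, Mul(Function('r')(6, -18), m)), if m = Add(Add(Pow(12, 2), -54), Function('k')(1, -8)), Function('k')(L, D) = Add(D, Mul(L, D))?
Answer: 271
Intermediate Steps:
Function('r')(t, b) = Mul(Rational(-1, 2), b)
Function('k')(L, D) = Add(D, Mul(D, L))
m = 74 (m = Add(Add(Pow(12, 2), -54), Mul(-8, Add(1, 1))) = Add(Add(144, -54), Mul(-8, 2)) = Add(90, -16) = 74)
Add(-395, Mul(Function('r')(6, -18), m)) = Add(-395, Mul(Mul(Rational(-1, 2), -18), 74)) = Add(-395, Mul(9, 74)) = Add(-395, 666) = 271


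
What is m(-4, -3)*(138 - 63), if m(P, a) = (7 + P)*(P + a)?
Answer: -1575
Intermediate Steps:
m(-4, -3)*(138 - 63) = ((-4)² + 7*(-4) + 7*(-3) - 4*(-3))*(138 - 63) = (16 - 28 - 21 + 12)*75 = -21*75 = -1575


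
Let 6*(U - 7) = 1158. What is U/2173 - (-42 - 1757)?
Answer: 3909427/2173 ≈ 1799.1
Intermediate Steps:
U = 200 (U = 7 + (⅙)*1158 = 7 + 193 = 200)
U/2173 - (-42 - 1757) = 200/2173 - (-42 - 1757) = 200*(1/2173) - 1*(-1799) = 200/2173 + 1799 = 3909427/2173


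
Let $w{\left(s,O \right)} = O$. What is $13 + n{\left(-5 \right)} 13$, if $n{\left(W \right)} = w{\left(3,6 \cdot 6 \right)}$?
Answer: $481$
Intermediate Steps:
$n{\left(W \right)} = 36$ ($n{\left(W \right)} = 6 \cdot 6 = 36$)
$13 + n{\left(-5 \right)} 13 = 13 + 36 \cdot 13 = 13 + 468 = 481$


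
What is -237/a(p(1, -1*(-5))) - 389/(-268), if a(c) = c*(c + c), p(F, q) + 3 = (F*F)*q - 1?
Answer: -31369/268 ≈ -117.05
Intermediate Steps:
p(F, q) = -4 + q*F**2 (p(F, q) = -3 + ((F*F)*q - 1) = -3 + (F**2*q - 1) = -3 + (q*F**2 - 1) = -3 + (-1 + q*F**2) = -4 + q*F**2)
a(c) = 2*c**2 (a(c) = c*(2*c) = 2*c**2)
-237/a(p(1, -1*(-5))) - 389/(-268) = -237*1/(2*(-4 - 1*(-5)*1**2)**2) - 389/(-268) = -237*1/(2*(-4 + 5*1)**2) - 389*(-1/268) = -237*1/(2*(-4 + 5)**2) + 389/268 = -237/(2*1**2) + 389/268 = -237/(2*1) + 389/268 = -237/2 + 389/268 = -31369/268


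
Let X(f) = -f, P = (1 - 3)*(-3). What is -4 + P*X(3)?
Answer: -22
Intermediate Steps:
P = 6 (P = -2*(-3) = 6)
-4 + P*X(3) = -4 + 6*(-1*3) = -4 + 6*(-3) = -4 - 18 = -22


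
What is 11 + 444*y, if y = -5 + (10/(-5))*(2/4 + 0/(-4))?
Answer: -2653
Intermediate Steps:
y = -6 (y = -5 + (10*(-1/5))*(2*(1/4) + 0*(-1/4)) = -5 - 2*(1/2 + 0) = -5 - 2*1/2 = -5 - 1 = -6)
11 + 444*y = 11 + 444*(-6) = 11 - 2664 = -2653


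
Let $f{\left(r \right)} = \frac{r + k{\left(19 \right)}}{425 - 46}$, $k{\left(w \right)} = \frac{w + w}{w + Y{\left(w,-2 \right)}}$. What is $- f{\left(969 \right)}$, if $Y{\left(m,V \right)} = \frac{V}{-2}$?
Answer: $- \frac{9709}{3790} \approx -2.5617$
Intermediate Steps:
$Y{\left(m,V \right)} = - \frac{V}{2}$ ($Y{\left(m,V \right)} = V \left(- \frac{1}{2}\right) = - \frac{V}{2}$)
$k{\left(w \right)} = \frac{2 w}{1 + w}$ ($k{\left(w \right)} = \frac{w + w}{w - -1} = \frac{2 w}{w + 1} = \frac{2 w}{1 + w}$)
$f{\left(r \right)} = \frac{19}{3790} + \frac{r}{379}$ ($f{\left(r \right)} = \frac{r + 2 \cdot 19 \frac{1}{1 + 19}}{425 - 46} = \frac{r + 2 \cdot 19 \cdot \frac{1}{20}}{379} = \left(r + 2 \cdot 19 \cdot \frac{1}{20}\right) \frac{1}{379} = \left(r + \frac{19}{10}\right) \frac{1}{379} = \left(\frac{19}{10} + r\right) \frac{1}{379} = \frac{19}{3790} + \frac{r}{379}$)
$- f{\left(969 \right)} = - (\frac{19}{3790} + \frac{1}{379} \cdot 969) = - (\frac{19}{3790} + \frac{969}{379}) = \left(-1\right) \frac{9709}{3790} = - \frac{9709}{3790}$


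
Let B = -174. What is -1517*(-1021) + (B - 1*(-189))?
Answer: 1548872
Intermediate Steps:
-1517*(-1021) + (B - 1*(-189)) = -1517*(-1021) + (-174 - 1*(-189)) = 1548857 + (-174 + 189) = 1548857 + 15 = 1548872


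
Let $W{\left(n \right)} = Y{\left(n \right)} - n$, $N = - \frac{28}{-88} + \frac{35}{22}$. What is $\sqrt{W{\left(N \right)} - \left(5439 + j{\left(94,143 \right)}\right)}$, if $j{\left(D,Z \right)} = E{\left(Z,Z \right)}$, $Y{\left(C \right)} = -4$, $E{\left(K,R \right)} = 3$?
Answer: $\frac{7 i \sqrt{13453}}{11} \approx 73.81 i$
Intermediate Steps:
$j{\left(D,Z \right)} = 3$
$N = \frac{21}{11}$ ($N = \left(-28\right) \left(- \frac{1}{88}\right) + 35 \cdot \frac{1}{22} = \frac{7}{22} + \frac{35}{22} = \frac{21}{11} \approx 1.9091$)
$W{\left(n \right)} = -4 - n$
$\sqrt{W{\left(N \right)} - \left(5439 + j{\left(94,143 \right)}\right)} = \sqrt{\left(-4 - \frac{21}{11}\right) - 5442} = \sqrt{- \frac{65}{11} - 5442} = \sqrt{- \frac{59927}{11}} = \frac{7 i \sqrt{13453}}{11}$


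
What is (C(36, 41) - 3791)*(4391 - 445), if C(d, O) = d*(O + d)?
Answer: -4020974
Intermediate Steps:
(C(36, 41) - 3791)*(4391 - 445) = (36*(41 + 36) - 3791)*(4391 - 445) = (36*77 - 3791)*3946 = (2772 - 3791)*3946 = -1019*3946 = -4020974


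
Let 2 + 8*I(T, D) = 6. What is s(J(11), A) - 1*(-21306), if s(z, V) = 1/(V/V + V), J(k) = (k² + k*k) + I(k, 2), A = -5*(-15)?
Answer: 1619257/76 ≈ 21306.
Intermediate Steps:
A = 75
I(T, D) = ½ (I(T, D) = -¼ + (⅛)*6 = -¼ + ¾ = ½)
J(k) = ½ + 2*k² (J(k) = (k² + k*k) + ½ = (k² + k²) + ½ = 2*k² + ½ = ½ + 2*k²)
s(z, V) = 1/(1 + V)
s(J(11), A) - 1*(-21306) = 1/(1 + 75) - 1*(-21306) = 1/76 + 21306 = 1619257/76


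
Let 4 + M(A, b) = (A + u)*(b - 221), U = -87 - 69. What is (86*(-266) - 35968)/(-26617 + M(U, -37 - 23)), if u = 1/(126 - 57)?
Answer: -2030118/593777 ≈ -3.4190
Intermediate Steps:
u = 1/69 ≈ 0.014493
U = -156
M(A, b) = -4 + (-221 + b)*(1/69 + A) (M(A, b) = -4 + (A + 1/69)*(b - 221) = -4 + (1/69 + A)*(-221 + b) = -4 + (-221 + b)*(1/69 + A))
(86*(-266) - 35968)/(-26617 + M(U, -37 - 23)) = (86*(-266) - 35968)/(-26617 + (-497/69 - 221*(-156) + (-37 - 23)/69 - 156*(-37 - 23))) = (-22876 - 35968)/(-26617 + (-497/69 + 34476 + (1/69)*(-60) - 156*(-60))) = -58844/(-26617 + (-497/69 + 34476 - 20/23 + 9360)) = -58844/(-26617 + 3024127/69) = -58844/1187554/69 = -58844*69/1187554 = -2030118/593777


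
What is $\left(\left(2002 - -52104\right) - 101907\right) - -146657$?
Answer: $98856$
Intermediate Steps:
$\left(\left(2002 - -52104\right) - 101907\right) - -146657 = \left(\left(2002 + 52104\right) - 101907\right) + 146657 = \left(54106 - 101907\right) + 146657 = -47801 + 146657 = 98856$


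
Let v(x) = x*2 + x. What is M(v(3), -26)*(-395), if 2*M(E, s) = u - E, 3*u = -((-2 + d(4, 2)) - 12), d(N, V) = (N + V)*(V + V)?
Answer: 14615/6 ≈ 2435.8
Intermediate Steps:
v(x) = 3*x (v(x) = 2*x + x = 3*x)
d(N, V) = 2*V*(N + V) (d(N, V) = (N + V)*(2*V) = 2*V*(N + V))
u = -10/3 (u = (-((-2 + 2*2*(4 + 2)) - 12))/3 = (-((-2 + 2*2*6) - 12))/3 = (-((-2 + 24) - 12))/3 = (-(22 - 12))/3 = (-1*10)/3 = (⅓)*(-10) = -10/3 ≈ -3.3333)
M(E, s) = -5/3 - E/2 (M(E, s) = (-10/3 - E)/2 = -5/3 - E/2)
M(v(3), -26)*(-395) = (-5/3 - 3*3/2)*(-395) = (-5/3 - ½*9)*(-395) = (-5/3 - 9/2)*(-395) = -37/6*(-395) = 14615/6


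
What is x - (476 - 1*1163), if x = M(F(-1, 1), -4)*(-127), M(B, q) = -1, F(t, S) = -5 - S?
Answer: 814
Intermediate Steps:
x = 127 (x = -1*(-127) = 127)
x - (476 - 1*1163) = 127 - (476 - 1*1163) = 127 - (476 - 1163) = 127 - 1*(-687) = 127 + 687 = 814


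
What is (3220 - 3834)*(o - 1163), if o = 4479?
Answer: -2036024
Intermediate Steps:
(3220 - 3834)*(o - 1163) = (3220 - 3834)*(4479 - 1163) = -614*3316 = -2036024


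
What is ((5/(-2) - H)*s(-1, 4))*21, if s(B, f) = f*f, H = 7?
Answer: -3192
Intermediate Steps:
s(B, f) = f²
((5/(-2) - H)*s(-1, 4))*21 = ((5/(-2) - 1*7)*4²)*21 = ((5*(-½) - 7)*16)*21 = ((-5/2 - 7)*16)*21 = -19/2*16*21 = -152*21 = -3192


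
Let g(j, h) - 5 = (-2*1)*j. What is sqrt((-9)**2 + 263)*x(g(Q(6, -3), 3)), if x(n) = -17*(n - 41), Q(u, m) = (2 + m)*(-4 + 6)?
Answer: 1088*sqrt(86) ≈ 10090.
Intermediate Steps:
Q(u, m) = 4 + 2*m (Q(u, m) = (2 + m)*2 = 4 + 2*m)
g(j, h) = 5 - 2*j (g(j, h) = 5 + (-2*1)*j = 5 - 2*j)
x(n) = 697 - 17*n (x(n) = -17*(-41 + n) = 697 - 17*n)
sqrt((-9)**2 + 263)*x(g(Q(6, -3), 3)) = sqrt((-9)**2 + 263)*(697 - 17*(5 - 2*(4 + 2*(-3)))) = sqrt(81 + 263)*(697 - 17*(5 - 2*(4 - 6))) = sqrt(344)*(697 - 17*(5 - 2*(-2))) = (2*sqrt(86))*(697 - 17*(5 + 4)) = (2*sqrt(86))*(697 - 17*9) = (2*sqrt(86))*(697 - 153) = (2*sqrt(86))*544 = 1088*sqrt(86)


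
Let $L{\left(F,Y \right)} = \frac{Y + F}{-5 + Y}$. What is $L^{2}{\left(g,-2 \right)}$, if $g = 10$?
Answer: $\frac{64}{49} \approx 1.3061$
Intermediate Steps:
$L{\left(F,Y \right)} = \frac{F + Y}{-5 + Y}$
$L^{2}{\left(g,-2 \right)} = \left(\frac{10 - 2}{-5 - 2}\right)^{2} = \left(\frac{1}{-7} \cdot 8\right)^{2} = \left(\left(- \frac{1}{7}\right) 8\right)^{2} = \left(- \frac{8}{7}\right)^{2} = \frac{64}{49}$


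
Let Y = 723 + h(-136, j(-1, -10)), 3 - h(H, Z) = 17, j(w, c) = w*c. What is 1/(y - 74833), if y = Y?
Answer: -1/74124 ≈ -1.3491e-5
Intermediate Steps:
j(w, c) = c*w
h(H, Z) = -14 (h(H, Z) = 3 - 1*17 = 3 - 17 = -14)
Y = 709 (Y = 723 - 14 = 709)
y = 709
1/(y - 74833) = 1/(709 - 74833) = 1/(-74124) = -1/74124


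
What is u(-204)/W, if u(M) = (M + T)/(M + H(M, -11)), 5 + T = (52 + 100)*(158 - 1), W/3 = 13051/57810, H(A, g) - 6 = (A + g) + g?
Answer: -227915925/2766812 ≈ -82.375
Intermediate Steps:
H(A, g) = 6 + A + 2*g (H(A, g) = 6 + ((A + g) + g) = 6 + (A + 2*g) = 6 + A + 2*g)
W = 13051/19270 (W = 3*(13051/57810) = 13051/19270 ≈ 0.67727)
T = 23859 (T = -5 + (52 + 100)*(158 - 1) = -5 + 152*157 = -5 + 23864 = 23859)
u(M) = (23859 + M)/(-16 + 2*M) (u(M) = (M + 23859)/(M + (6 + M + 2*(-11))) = (23859 + M)/(M + (6 + M - 22)) = (23859 + M)/(M + (-16 + M)) = (23859 + M)/(-16 + 2*M))
u(-204)/W = ((23859 - 204)/(2*(-8 - 204)))/(13051/19270) = ((½)*23655/(-212))*(19270/13051) = ((½)*(-1/212)*23655)*(19270/13051) = -23655/424*19270/13051 = -227915925/2766812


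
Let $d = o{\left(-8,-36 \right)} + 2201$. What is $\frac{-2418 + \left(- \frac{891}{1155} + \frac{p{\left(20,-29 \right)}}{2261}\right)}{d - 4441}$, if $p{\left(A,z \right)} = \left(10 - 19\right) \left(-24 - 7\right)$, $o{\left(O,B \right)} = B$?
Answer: $\frac{6835704}{6432545} \approx 1.0627$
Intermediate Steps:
$p{\left(A,z \right)} = 279$ ($p{\left(A,z \right)} = \left(-9\right) \left(-31\right) = 279$)
$d = 2165$ ($d = -36 + 2201 = 2165$)
$\frac{-2418 + \left(- \frac{891}{1155} + \frac{p{\left(20,-29 \right)}}{2261}\right)}{d - 4441} = \frac{-2418 + \left(- \frac{891}{1155} + \frac{279}{2261}\right)}{2165 - 4441} = \frac{-2418 + \left(\left(-891\right) \frac{1}{1155} + 279 \cdot \frac{1}{2261}\right)}{-2276} = \left(-2418 + \left(- \frac{27}{35} + \frac{279}{2261}\right)\right) \left(- \frac{1}{2276}\right) = \left(-2418 - \frac{7326}{11305}\right) \left(- \frac{1}{2276}\right) = \left(- \frac{27342816}{11305}\right) \left(- \frac{1}{2276}\right) = \frac{6835704}{6432545}$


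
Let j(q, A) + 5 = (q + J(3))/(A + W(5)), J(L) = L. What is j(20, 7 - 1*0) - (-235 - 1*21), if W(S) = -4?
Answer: 776/3 ≈ 258.67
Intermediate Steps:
j(q, A) = -5 + (3 + q)/(-4 + A) (j(q, A) = -5 + (q + 3)/(A - 4) = -5 + (3 + q)/(-4 + A))
j(20, 7 - 1*0) - (-235 - 1*21) = (23 + 20 - 5*(7 - 1*0))/(-4 + (7 - 1*0)) - (-235 - 1*21) = (23 + 20 - 5*(7 + 0))/(-4 + (7 + 0)) - (-235 - 21) = (23 + 20 - 5*7)/(-4 + 7) - 1*(-256) = (23 + 20 - 35)/3 + 256 = (1/3)*8 + 256 = 8/3 + 256 = 776/3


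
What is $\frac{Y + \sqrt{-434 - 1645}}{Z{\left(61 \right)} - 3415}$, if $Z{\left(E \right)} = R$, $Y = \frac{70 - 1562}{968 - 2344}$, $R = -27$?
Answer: $- \frac{373}{1184048} - \frac{3 i \sqrt{231}}{3442} \approx -0.00031502 - 0.013247 i$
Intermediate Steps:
$Y = \frac{373}{344}$ ($Y = \frac{70 - 1562}{-1376} = \left(-1492\right) \left(- \frac{1}{1376}\right) = \frac{373}{344} \approx 1.0843$)
$Z{\left(E \right)} = -27$
$\frac{Y + \sqrt{-434 - 1645}}{Z{\left(61 \right)} - 3415} = \frac{\frac{373}{344} + \sqrt{-434 - 1645}}{-27 - 3415} = \frac{\frac{373}{344} + \sqrt{-434 - 1645}}{-3442} = \left(\frac{373}{344} + \sqrt{-2079}\right) \left(- \frac{1}{3442}\right) = \left(\frac{373}{344} + 3 i \sqrt{231}\right) \left(- \frac{1}{3442}\right) = - \frac{373}{1184048} - \frac{3 i \sqrt{231}}{3442}$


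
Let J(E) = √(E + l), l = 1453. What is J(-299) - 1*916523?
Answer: -916523 + √1154 ≈ -9.1649e+5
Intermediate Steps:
J(E) = √(1453 + E) (J(E) = √(E + 1453) = √(1453 + E))
J(-299) - 1*916523 = √(1453 - 299) - 1*916523 = √1154 - 916523 = -916523 + √1154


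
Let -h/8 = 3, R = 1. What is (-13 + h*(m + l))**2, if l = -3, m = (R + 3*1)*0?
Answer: 3481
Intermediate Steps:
m = 0 (m = (1 + 3*1)*0 = (1 + 3)*0 = 4*0 = 0)
h = -24 (h = -8*3 = -24)
(-13 + h*(m + l))**2 = (-13 - 24*(0 - 3))**2 = (-13 - 24*(-3))**2 = (-13 + 72)**2 = 59**2 = 3481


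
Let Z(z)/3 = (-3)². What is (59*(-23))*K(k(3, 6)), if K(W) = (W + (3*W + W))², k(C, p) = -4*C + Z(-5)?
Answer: -7633125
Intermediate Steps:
Z(z) = 27 (Z(z) = 3*(-3)² = 3*9 = 27)
k(C, p) = 27 - 4*C (k(C, p) = -4*C + 27 = 27 - 4*C)
K(W) = 25*W² (K(W) = (W + 4*W)² = (5*W)² = 25*W²)
(59*(-23))*K(k(3, 6)) = (59*(-23))*(25*(27 - 4*3)²) = -33925*(27 - 12)² = -33925*15² = -33925*225 = -1357*5625 = -7633125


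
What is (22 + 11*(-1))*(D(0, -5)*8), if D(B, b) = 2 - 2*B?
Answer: 176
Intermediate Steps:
(22 + 11*(-1))*(D(0, -5)*8) = (22 + 11*(-1))*((2 - 2*0)*8) = (22 - 11)*((2 + 0)*8) = 11*(2*8) = 11*16 = 176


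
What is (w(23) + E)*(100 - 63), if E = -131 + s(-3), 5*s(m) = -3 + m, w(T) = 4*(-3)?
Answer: -26677/5 ≈ -5335.4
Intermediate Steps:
w(T) = -12
s(m) = -⅗ + m/5 (s(m) = (-3 + m)/5 = -⅗ + m/5)
E = -661/5 (E = -131 + (-⅗ + (⅕)*(-3)) = -131 + (-⅗ - ⅗) = -131 - 6/5 = -661/5 ≈ -132.20)
(w(23) + E)*(100 - 63) = (-12 - 661/5)*(100 - 63) = -721/5*37 = -26677/5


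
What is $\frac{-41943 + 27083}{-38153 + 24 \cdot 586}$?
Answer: $\frac{14860}{24089} \approx 0.61688$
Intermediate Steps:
$\frac{-41943 + 27083}{-38153 + 24 \cdot 586} = - \frac{14860}{-38153 + 14064} = - \frac{14860}{-24089} = \left(-14860\right) \left(- \frac{1}{24089}\right) = \frac{14860}{24089}$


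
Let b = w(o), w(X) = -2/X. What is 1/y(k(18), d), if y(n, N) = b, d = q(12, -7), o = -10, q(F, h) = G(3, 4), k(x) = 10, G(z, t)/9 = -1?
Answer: 5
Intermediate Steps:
G(z, t) = -9 (G(z, t) = 9*(-1) = -9)
q(F, h) = -9
d = -9
b = ⅕ (b = -2/(-10) = -2*(-⅒) = ⅕ ≈ 0.20000)
y(n, N) = ⅕
1/y(k(18), d) = 1/(⅕) = 5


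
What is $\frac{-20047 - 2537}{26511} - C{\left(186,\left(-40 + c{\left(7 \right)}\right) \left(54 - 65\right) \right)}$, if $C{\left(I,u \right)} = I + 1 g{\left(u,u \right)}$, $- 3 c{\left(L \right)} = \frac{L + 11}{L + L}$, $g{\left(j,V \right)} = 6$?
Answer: $- \frac{1704232}{8837} \approx -192.85$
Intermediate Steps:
$c{\left(L \right)} = - \frac{11 + L}{6 L}$ ($c{\left(L \right)} = - \frac{\left(L + 11\right) \frac{1}{L + L}}{3} = - \frac{\left(11 + L\right) \frac{1}{2 L}}{3} = - \frac{\frac{1}{2} \frac{1}{L} \left(11 + L\right)}{3} = - \frac{11 + L}{6 L}$)
$C{\left(I,u \right)} = 6 + I$ ($C{\left(I,u \right)} = I + 1 \cdot 6 = I + 6 = 6 + I$)
$\frac{-20047 - 2537}{26511} - C{\left(186,\left(-40 + c{\left(7 \right)}\right) \left(54 - 65\right) \right)} = \frac{-20047 - 2537}{26511} - \left(6 + 186\right) = \left(-20047 - 2537\right) \frac{1}{26511} - 192 = \left(-22584\right) \frac{1}{26511} - 192 = - \frac{7528}{8837} - 192 = - \frac{1704232}{8837}$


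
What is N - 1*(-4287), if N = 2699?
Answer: 6986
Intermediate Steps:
N - 1*(-4287) = 2699 - 1*(-4287) = 2699 + 4287 = 6986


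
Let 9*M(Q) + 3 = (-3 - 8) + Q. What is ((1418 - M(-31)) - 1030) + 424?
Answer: 817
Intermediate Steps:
M(Q) = -14/9 + Q/9 (M(Q) = -⅓ + ((-3 - 8) + Q)/9 = -⅓ + (-11 + Q)/9 = -⅓ + (-11/9 + Q/9) = -14/9 + Q/9)
((1418 - M(-31)) - 1030) + 424 = ((1418 - (-14/9 + (⅑)*(-31))) - 1030) + 424 = ((1418 - (-14/9 - 31/9)) - 1030) + 424 = ((1418 - 1*(-5)) - 1030) + 424 = ((1418 + 5) - 1030) + 424 = (1423 - 1030) + 424 = 393 + 424 = 817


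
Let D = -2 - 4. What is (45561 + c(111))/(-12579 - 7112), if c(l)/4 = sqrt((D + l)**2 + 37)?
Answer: -45561/19691 - 4*sqrt(11062)/19691 ≈ -2.3352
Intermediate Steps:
D = -6
c(l) = 4*sqrt(37 + (-6 + l)**2) (c(l) = 4*sqrt((-6 + l)**2 + 37) = 4*sqrt(37 + (-6 + l)**2))
(45561 + c(111))/(-12579 - 7112) = (45561 + 4*sqrt(37 + (-6 + 111)**2))/(-12579 - 7112) = (45561 + 4*sqrt(37 + 105**2))/(-19691) = (45561 + 4*sqrt(37 + 11025))*(-1/19691) = (45561 + 4*sqrt(11062))*(-1/19691) = -45561/19691 - 4*sqrt(11062)/19691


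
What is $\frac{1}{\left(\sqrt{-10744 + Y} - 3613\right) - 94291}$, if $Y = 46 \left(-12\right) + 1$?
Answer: $- \frac{97904}{9585204511} - \frac{3 i \sqrt{1255}}{9585204511} \approx -1.0214 \cdot 10^{-5} - 1.1088 \cdot 10^{-8} i$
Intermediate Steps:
$Y = -551$ ($Y = -552 + 1 = -551$)
$\frac{1}{\left(\sqrt{-10744 + Y} - 3613\right) - 94291} = \frac{1}{\left(\sqrt{-10744 - 551} - 3613\right) - 94291} = \frac{1}{\left(\sqrt{-11295} - 3613\right) - 94291} = \frac{1}{\left(3 i \sqrt{1255} - 3613\right) - 94291} = \frac{1}{\left(-3613 + 3 i \sqrt{1255}\right) - 94291} = \frac{1}{-97904 + 3 i \sqrt{1255}}$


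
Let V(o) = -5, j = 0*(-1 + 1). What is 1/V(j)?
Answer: -⅕ ≈ -0.20000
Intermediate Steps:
j = 0 (j = 0*0 = 0)
1/V(j) = 1/(-5) = -⅕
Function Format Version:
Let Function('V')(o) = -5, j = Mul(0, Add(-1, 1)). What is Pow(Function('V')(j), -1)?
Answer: Rational(-1, 5) ≈ -0.20000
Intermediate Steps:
j = 0 (j = Mul(0, 0) = 0)
Pow(Function('V')(j), -1) = Pow(-5, -1) = Rational(-1, 5)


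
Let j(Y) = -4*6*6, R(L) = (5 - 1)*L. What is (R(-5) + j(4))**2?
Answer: 26896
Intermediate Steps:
R(L) = 4*L
j(Y) = -144 (j(Y) = -24*6 = -144)
(R(-5) + j(4))**2 = (4*(-5) - 144)**2 = (-20 - 144)**2 = (-164)**2 = 26896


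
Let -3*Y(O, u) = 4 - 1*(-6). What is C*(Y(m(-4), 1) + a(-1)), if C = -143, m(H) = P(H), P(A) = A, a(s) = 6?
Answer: -1144/3 ≈ -381.33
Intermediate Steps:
m(H) = H
Y(O, u) = -10/3 (Y(O, u) = -(4 - 1*(-6))/3 = -(4 + 6)/3 = -⅓*10 = -10/3)
C*(Y(m(-4), 1) + a(-1)) = -143*(-10/3 + 6) = -143*8/3 = -1144/3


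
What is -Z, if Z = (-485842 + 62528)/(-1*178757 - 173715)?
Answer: -211657/176236 ≈ -1.2010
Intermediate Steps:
Z = 211657/176236 (Z = -423314/(-178757 - 173715) = -423314/(-352472) = -423314*(-1/352472) = 211657/176236 ≈ 1.2010)
-Z = -1*211657/176236 = -211657/176236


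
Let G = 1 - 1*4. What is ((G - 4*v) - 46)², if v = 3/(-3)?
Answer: 2025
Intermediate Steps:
G = -3 (G = 1 - 4 = -3)
v = -1 (v = 3*(-⅓) = -1)
((G - 4*v) - 46)² = ((-3 - 4*(-1)) - 46)² = ((-3 + 4) - 46)² = (1 - 46)² = (-45)² = 2025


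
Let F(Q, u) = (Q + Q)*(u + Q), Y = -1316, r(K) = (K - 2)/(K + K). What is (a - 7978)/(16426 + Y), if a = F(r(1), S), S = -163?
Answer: -15629/30220 ≈ -0.51717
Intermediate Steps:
r(K) = (-2 + K)/(2*K) (r(K) = (-2 + K)/((2*K)) = (-2 + K)*(1/(2*K)) = (-2 + K)/(2*K))
F(Q, u) = 2*Q*(Q + u) (F(Q, u) = (2*Q)*(Q + u) = 2*Q*(Q + u))
a = 327/2 (a = 2*((½)*(-2 + 1)/1)*((½)*(-2 + 1)/1 - 163) = 2*((½)*1*(-1))*((½)*1*(-1) - 163) = 2*(-½)*(-½ - 163) = 2*(-½)*(-327/2) = 327/2 ≈ 163.50)
(a - 7978)/(16426 + Y) = (327/2 - 7978)/(16426 - 1316) = -15629/2/15110 = -15629/2*1/15110 = -15629/30220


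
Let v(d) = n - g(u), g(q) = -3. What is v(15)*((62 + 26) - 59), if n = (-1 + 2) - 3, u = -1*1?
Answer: 29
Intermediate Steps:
u = -1
n = -2 (n = 1 - 3 = -2)
v(d) = 1 (v(d) = -2 - 1*(-3) = -2 + 3 = 1)
v(15)*((62 + 26) - 59) = 1*((62 + 26) - 59) = 1*(88 - 59) = 1*29 = 29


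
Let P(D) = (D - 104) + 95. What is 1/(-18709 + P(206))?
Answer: -1/18512 ≈ -5.4019e-5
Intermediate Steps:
P(D) = -9 + D (P(D) = (-104 + D) + 95 = -9 + D)
1/(-18709 + P(206)) = 1/(-18709 + (-9 + 206)) = 1/(-18709 + 197) = 1/(-18512) = -1/18512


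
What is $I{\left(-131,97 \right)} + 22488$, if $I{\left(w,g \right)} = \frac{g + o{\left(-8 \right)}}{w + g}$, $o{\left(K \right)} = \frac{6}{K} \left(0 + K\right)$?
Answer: $\frac{764489}{34} \approx 22485.0$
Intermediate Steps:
$o{\left(K \right)} = 6$ ($o{\left(K \right)} = \frac{6}{K} K = 6$)
$I{\left(w,g \right)} = \frac{6 + g}{g + w}$ ($I{\left(w,g \right)} = \frac{g + 6}{w + g} = \frac{6 + g}{g + w}$)
$I{\left(-131,97 \right)} + 22488 = \frac{6 + 97}{97 - 131} + 22488 = \frac{1}{-34} \cdot 103 + 22488 = \left(- \frac{1}{34}\right) 103 + 22488 = - \frac{103}{34} + 22488 = \frac{764489}{34}$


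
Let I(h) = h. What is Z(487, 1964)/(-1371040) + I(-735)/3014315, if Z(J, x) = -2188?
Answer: 279380341/206637321880 ≈ 0.0013520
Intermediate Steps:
Z(487, 1964)/(-1371040) + I(-735)/3014315 = -2188/(-1371040) - 735/3014315 = -2188*(-1/1371040) - 735*1/3014315 = 547/342760 - 147/602863 = 279380341/206637321880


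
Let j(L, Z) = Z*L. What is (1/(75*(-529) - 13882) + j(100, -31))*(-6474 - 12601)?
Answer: 452422760225/7651 ≈ 5.9132e+7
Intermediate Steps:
j(L, Z) = L*Z
(1/(75*(-529) - 13882) + j(100, -31))*(-6474 - 12601) = (1/(75*(-529) - 13882) + 100*(-31))*(-6474 - 12601) = (1/(-39675 - 13882) - 3100)*(-19075) = (1/(-53557) - 3100)*(-19075) = (-1/53557 - 3100)*(-19075) = -166026701/53557*(-19075) = 452422760225/7651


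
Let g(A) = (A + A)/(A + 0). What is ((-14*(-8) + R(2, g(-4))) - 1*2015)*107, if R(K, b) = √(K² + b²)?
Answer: -203621 + 214*√2 ≈ -2.0332e+5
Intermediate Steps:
g(A) = 2 (g(A) = (2*A)/A = 2)
((-14*(-8) + R(2, g(-4))) - 1*2015)*107 = ((-14*(-8) + √(2² + 2²)) - 1*2015)*107 = ((112 + √(4 + 4)) - 2015)*107 = ((112 + √8) - 2015)*107 = ((112 + 2*√2) - 2015)*107 = (-1903 + 2*√2)*107 = -203621 + 214*√2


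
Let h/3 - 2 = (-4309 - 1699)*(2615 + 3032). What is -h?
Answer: 101781522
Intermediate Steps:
h = -101781522 (h = 6 + 3*((-4309 - 1699)*(2615 + 3032)) = 6 + 3*(-6008*5647) = 6 + 3*(-33927176) = 6 - 101781528 = -101781522)
-h = -1*(-101781522) = 101781522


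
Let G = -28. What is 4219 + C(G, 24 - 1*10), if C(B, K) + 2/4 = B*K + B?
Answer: 7597/2 ≈ 3798.5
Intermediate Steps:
C(B, K) = -1/2 + B + B*K (C(B, K) = -1/2 + (B*K + B) = -1/2 + (B + B*K) = -1/2 + B + B*K)
4219 + C(G, 24 - 1*10) = 4219 + (-1/2 - 28 - 28*(24 - 1*10)) = 4219 + (-1/2 - 28 - 28*(24 - 10)) = 4219 + (-1/2 - 28 - 28*14) = 4219 + (-1/2 - 28 - 392) = 4219 - 841/2 = 7597/2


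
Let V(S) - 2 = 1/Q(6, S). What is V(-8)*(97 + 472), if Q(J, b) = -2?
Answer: 1707/2 ≈ 853.50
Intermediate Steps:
V(S) = 3/2 (V(S) = 2 + 1/(-2) = 2 - ½ = 3/2)
V(-8)*(97 + 472) = 3*(97 + 472)/2 = (3/2)*569 = 1707/2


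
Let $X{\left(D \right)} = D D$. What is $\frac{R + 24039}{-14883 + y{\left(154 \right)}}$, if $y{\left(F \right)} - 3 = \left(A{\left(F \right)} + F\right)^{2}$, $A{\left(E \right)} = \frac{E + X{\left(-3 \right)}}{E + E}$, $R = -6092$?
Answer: $\frac{1702524208}{853707705} \approx 1.9943$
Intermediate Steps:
$X{\left(D \right)} = D^{2}$
$A{\left(E \right)} = \frac{9 + E}{2 E}$ ($A{\left(E \right)} = \frac{E + \left(-3\right)^{2}}{E + E} = \frac{E + 9}{2 E} = \left(9 + E\right) \frac{1}{2 E} = \frac{9 + E}{2 E}$)
$y{\left(F \right)} = 3 + \left(F + \frac{9 + F}{2 F}\right)^{2}$ ($y{\left(F \right)} = 3 + \left(\frac{9 + F}{2 F} + F\right)^{2} = 3 + \left(F + \frac{9 + F}{2 F}\right)^{2}$)
$\frac{R + 24039}{-14883 + y{\left(154 \right)}} = \frac{-6092 + 24039}{-14883 + \left(3 + \frac{\left(9 + 154 + 2 \cdot 154^{2}\right)^{2}}{4 \cdot 23716}\right)} = \frac{17947}{-14883 + \left(3 + \frac{1}{4} \cdot \frac{1}{23716} \left(9 + 154 + 2 \cdot 23716\right)^{2}\right)} = \frac{17947}{-14883 + \left(3 + \frac{1}{4} \cdot \frac{1}{23716} \left(9 + 154 + 47432\right)^{2}\right)} = \frac{17947}{-14883 + \left(3 + \frac{1}{4} \cdot \frac{1}{23716} \cdot 47595^{2}\right)} = \frac{17947}{-14883 + \left(3 + \frac{1}{4} \cdot \frac{1}{23716} \cdot 2265284025\right)} = \frac{17947}{-14883 + \left(3 + \frac{2265284025}{94864}\right)} = \frac{17947}{-14883 + \frac{2265568617}{94864}} = \frac{17947}{\frac{853707705}{94864}} = 17947 \cdot \frac{94864}{853707705} = \frac{1702524208}{853707705}$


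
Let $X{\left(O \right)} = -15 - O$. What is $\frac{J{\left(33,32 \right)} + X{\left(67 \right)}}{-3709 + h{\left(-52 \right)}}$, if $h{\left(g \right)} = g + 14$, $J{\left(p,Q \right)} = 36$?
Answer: $\frac{46}{3747} \approx 0.012276$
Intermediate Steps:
$h{\left(g \right)} = 14 + g$
$\frac{J{\left(33,32 \right)} + X{\left(67 \right)}}{-3709 + h{\left(-52 \right)}} = \frac{36 - 82}{-3709 + \left(14 - 52\right)} = \frac{36 - 82}{-3709 - 38} = \frac{36 - 82}{-3747} = \left(-46\right) \left(- \frac{1}{3747}\right) = \frac{46}{3747}$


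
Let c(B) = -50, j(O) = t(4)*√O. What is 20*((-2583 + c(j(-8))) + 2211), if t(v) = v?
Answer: -8440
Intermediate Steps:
j(O) = 4*√O
20*((-2583 + c(j(-8))) + 2211) = 20*((-2583 - 50) + 2211) = 20*(-2633 + 2211) = 20*(-422) = -8440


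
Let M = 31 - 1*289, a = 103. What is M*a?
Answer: -26574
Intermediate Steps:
M = -258 (M = 31 - 289 = -258)
M*a = -258*103 = -26574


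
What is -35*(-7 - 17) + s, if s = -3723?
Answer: -2883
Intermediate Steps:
-35*(-7 - 17) + s = -35*(-7 - 17) - 3723 = -35*(-24) - 3723 = 840 - 3723 = -2883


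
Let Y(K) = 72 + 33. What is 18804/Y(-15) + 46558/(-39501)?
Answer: 35137534/197505 ≈ 177.91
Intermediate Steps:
Y(K) = 105
18804/Y(-15) + 46558/(-39501) = 18804/105 + 46558/(-39501) = 18804*(1/105) + 46558*(-1/39501) = 6268/35 - 46558/39501 = 35137534/197505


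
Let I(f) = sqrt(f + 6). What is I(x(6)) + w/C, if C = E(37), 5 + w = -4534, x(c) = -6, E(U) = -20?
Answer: 4539/20 ≈ 226.95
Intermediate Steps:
w = -4539 (w = -5 - 4534 = -4539)
C = -20
I(f) = sqrt(6 + f)
I(x(6)) + w/C = sqrt(6 - 6) - 4539/(-20) = sqrt(0) - 4539*(-1/20) = 0 + 4539/20 = 4539/20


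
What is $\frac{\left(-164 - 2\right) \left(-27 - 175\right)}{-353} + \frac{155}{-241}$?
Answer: $- \frac{8135927}{85073} \approx -95.635$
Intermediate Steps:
$\frac{\left(-164 - 2\right) \left(-27 - 175\right)}{-353} + \frac{155}{-241} = \left(-166\right) \left(-202\right) \left(- \frac{1}{353}\right) + 155 \left(- \frac{1}{241}\right) = 33532 \left(- \frac{1}{353}\right) - \frac{155}{241} = - \frac{33532}{353} - \frac{155}{241} = - \frac{8135927}{85073}$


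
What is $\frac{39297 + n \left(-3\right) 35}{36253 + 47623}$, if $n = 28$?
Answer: $\frac{36357}{83876} \approx 0.43346$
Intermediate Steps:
$\frac{39297 + n \left(-3\right) 35}{36253 + 47623} = \frac{39297 + 28 \left(-3\right) 35}{36253 + 47623} = \frac{39297 - 2940}{83876} = \left(39297 - 2940\right) \frac{1}{83876} = 36357 \cdot \frac{1}{83876} = \frac{36357}{83876}$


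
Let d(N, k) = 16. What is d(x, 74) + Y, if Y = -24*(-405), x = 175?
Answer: 9736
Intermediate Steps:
Y = 9720
d(x, 74) + Y = 16 + 9720 = 9736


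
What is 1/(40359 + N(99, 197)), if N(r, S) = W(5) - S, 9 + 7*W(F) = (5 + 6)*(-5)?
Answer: 7/281070 ≈ 2.4905e-5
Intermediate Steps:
W(F) = -64/7 (W(F) = -9/7 + ((5 + 6)*(-5))/7 = -9/7 + (11*(-5))/7 = -9/7 + (⅐)*(-55) = -9/7 - 55/7 = -64/7)
N(r, S) = -64/7 - S
1/(40359 + N(99, 197)) = 1/(40359 + (-64/7 - 1*197)) = 1/(40359 + (-64/7 - 197)) = 1/(40359 - 1443/7) = 1/(281070/7) = 7/281070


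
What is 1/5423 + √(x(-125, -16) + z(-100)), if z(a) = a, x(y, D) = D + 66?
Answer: 1/5423 + 5*I*√2 ≈ 0.0001844 + 7.0711*I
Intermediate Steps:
x(y, D) = 66 + D
1/5423 + √(x(-125, -16) + z(-100)) = 1/5423 + √((66 - 16) - 100) = 1/5423 + √(50 - 100) = 1/5423 + √(-50) = 1/5423 + 5*I*√2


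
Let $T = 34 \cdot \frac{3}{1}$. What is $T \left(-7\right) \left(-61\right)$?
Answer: $43554$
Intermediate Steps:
$T = 102$ ($T = 34 \cdot 3 \cdot 1 = 34 \cdot 3 = 102$)
$T \left(-7\right) \left(-61\right) = 102 \left(-7\right) \left(-61\right) = \left(-714\right) \left(-61\right) = 43554$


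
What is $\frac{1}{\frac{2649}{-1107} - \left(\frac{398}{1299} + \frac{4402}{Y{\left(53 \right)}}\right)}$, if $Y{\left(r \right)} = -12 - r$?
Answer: $\frac{10385505}{675304309} \approx 0.015379$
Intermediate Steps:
$\frac{1}{\frac{2649}{-1107} - \left(\frac{398}{1299} + \frac{4402}{Y{\left(53 \right)}}\right)} = \frac{1}{\frac{2649}{-1107} - \left(\frac{398}{1299} + \frac{4402}{-12 - 53}\right)} = \frac{1}{2649 \left(- \frac{1}{1107}\right) - \left(\frac{398}{1299} + \frac{4402}{-12 - 53}\right)} = \frac{1}{- \frac{883}{369} - \left(\frac{398}{1299} + \frac{4402}{-65}\right)} = \frac{1}{- \frac{883}{369} - - \frac{5692328}{84435}} = \frac{1}{- \frac{883}{369} + \left(- \frac{398}{1299} + \frac{4402}{65}\right)} = \frac{1}{- \frac{883}{369} + \frac{5692328}{84435}} = \frac{1}{\frac{675304309}{10385505}} = \frac{10385505}{675304309}$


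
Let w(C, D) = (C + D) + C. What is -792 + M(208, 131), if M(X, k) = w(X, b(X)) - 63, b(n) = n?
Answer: -231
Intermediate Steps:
w(C, D) = D + 2*C
M(X, k) = -63 + 3*X (M(X, k) = (X + 2*X) - 63 = 3*X - 63 = -63 + 3*X)
-792 + M(208, 131) = -792 + (-63 + 3*208) = -792 + (-63 + 624) = -792 + 561 = -231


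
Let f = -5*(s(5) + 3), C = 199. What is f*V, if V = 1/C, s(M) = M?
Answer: -40/199 ≈ -0.20100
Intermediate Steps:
f = -40 (f = -5*(5 + 3) = -5*8 = -40)
V = 1/199 ≈ 0.0050251
f*V = -40*1/199 = -40/199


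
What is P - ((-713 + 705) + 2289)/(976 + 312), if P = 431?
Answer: 552847/1288 ≈ 429.23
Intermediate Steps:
P - ((-713 + 705) + 2289)/(976 + 312) = 431 - ((-713 + 705) + 2289)/(976 + 312) = 431 - (-8 + 2289)/1288 = 431 - 2281/1288 = 552847/1288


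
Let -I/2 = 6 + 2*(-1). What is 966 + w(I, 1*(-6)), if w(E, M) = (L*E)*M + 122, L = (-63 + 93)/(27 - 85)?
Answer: 30832/29 ≈ 1063.2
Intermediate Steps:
L = -15/29 (L = 30/(-58) = 30*(-1/58) = -15/29 ≈ -0.51724)
I = -8 (I = -2*(6 + 2*(-1)) = -2*(6 - 2) = -2*4 = -8)
w(E, M) = 122 - 15*E*M/29 (w(E, M) = (-15*E/29)*M + 122 = -15*E*M/29 + 122 = 122 - 15*E*M/29)
966 + w(I, 1*(-6)) = 966 + (122 - 15/29*(-8)*1*(-6)) = 966 + (122 - 15/29*(-8)*(-6)) = 966 + (122 - 720/29) = 966 + 2818/29 = 30832/29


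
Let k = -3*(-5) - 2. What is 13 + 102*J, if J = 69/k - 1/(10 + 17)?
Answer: 64421/117 ≈ 550.61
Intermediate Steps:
k = 13 (k = 15 - 2 = 13)
J = 1850/351 (J = 69/13 - 1/(10 + 17) = 69*(1/13) - 1/27 = 69/13 - 1*1/27 = 69/13 - 1/27 = 1850/351 ≈ 5.2707)
13 + 102*J = 13 + 102*(1850/351) = 13 + 62900/117 = 64421/117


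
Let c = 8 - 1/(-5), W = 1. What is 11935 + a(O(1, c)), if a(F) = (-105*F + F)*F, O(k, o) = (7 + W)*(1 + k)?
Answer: -14689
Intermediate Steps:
c = 41/5 (c = 8 - 1*(-⅕) = 8 + ⅕ = 41/5 ≈ 8.2000)
O(k, o) = 8 + 8*k (O(k, o) = (7 + 1)*(1 + k) = 8*(1 + k) = 8 + 8*k)
a(F) = -104*F² (a(F) = (-104*F)*F = -104*F²)
11935 + a(O(1, c)) = 11935 - 104*(8 + 8*1)² = 11935 - 104*(8 + 8)² = 11935 - 104*16² = 11935 - 104*256 = 11935 - 26624 = -14689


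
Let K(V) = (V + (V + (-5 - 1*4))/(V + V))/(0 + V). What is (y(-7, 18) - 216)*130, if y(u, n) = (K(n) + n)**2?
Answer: 49037105/2592 ≈ 18919.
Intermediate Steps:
K(V) = (V + (-9 + V)/(2*V))/V (K(V) = (V + (V + (-5 - 4))/((2*V)))/V = (V + (V - 9)*(1/(2*V)))/V = (V + (-9 + V)*(1/(2*V)))/V = (V + (-9 + V)/(2*V))/V)
y(u, n) = (n + (-9 + n + 2*n**2)/(2*n**2))**2 (y(u, n) = ((-9 + n + 2*n**2)/(2*n**2) + n)**2 = (n + (-9 + n + 2*n**2)/(2*n**2))**2)
(y(-7, 18) - 216)*130 = ((1/4)*(-9 + 18 + 2*18**2 + 2*18**3)**2/18**4 - 216)*130 = ((1/4)*(1/104976)*(-9 + 18 + 2*324 + 2*5832)**2 - 216)*130 = ((1/4)*(1/104976)*(-9 + 18 + 648 + 11664)**2 - 216)*130 = ((1/4)*(1/104976)*12321**2 - 216)*130 = ((1/4)*(1/104976)*151807041 - 216)*130 = (1874161/5184 - 216)*130 = (754417/5184)*130 = 49037105/2592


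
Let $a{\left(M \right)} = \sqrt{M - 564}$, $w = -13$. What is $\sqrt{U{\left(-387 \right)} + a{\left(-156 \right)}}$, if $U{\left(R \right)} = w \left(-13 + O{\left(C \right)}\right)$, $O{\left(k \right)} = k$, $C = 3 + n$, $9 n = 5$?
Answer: $\frac{\sqrt{1105 + 108 i \sqrt{5}}}{3} \approx 11.146 + 1.2037 i$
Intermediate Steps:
$n = \frac{5}{9}$ ($n = \frac{1}{9} \cdot 5 = \frac{5}{9} \approx 0.55556$)
$C = \frac{32}{9}$ ($C = 3 + \frac{5}{9} = \frac{32}{9} \approx 3.5556$)
$U{\left(R \right)} = \frac{1105}{9}$ ($U{\left(R \right)} = - 13 \left(-13 + \frac{32}{9}\right) = \left(-13\right) \left(- \frac{85}{9}\right) = \frac{1105}{9}$)
$a{\left(M \right)} = \sqrt{-564 + M}$
$\sqrt{U{\left(-387 \right)} + a{\left(-156 \right)}} = \sqrt{\frac{1105}{9} + \sqrt{-564 - 156}} = \sqrt{\frac{1105}{9} + \sqrt{-720}} = \sqrt{\frac{1105}{9} + 12 i \sqrt{5}}$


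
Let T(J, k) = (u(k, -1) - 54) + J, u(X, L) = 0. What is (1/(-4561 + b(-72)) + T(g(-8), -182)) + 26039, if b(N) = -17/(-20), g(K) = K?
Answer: 2369180311/91203 ≈ 25977.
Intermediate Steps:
b(N) = 17/20 (b(N) = -17*(-1/20) = 17/20)
T(J, k) = -54 + J (T(J, k) = (0 - 54) + J = -54 + J)
(1/(-4561 + b(-72)) + T(g(-8), -182)) + 26039 = (1/(-4561 + 17/20) + (-54 - 8)) + 26039 = (1/(-91203/20) - 62) + 26039 = (-20/91203 - 62) + 26039 = -5654606/91203 + 26039 = 2369180311/91203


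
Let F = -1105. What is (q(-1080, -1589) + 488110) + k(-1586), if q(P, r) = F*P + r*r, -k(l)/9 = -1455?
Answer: 4219526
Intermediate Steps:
k(l) = 13095 (k(l) = -9*(-1455) = 13095)
q(P, r) = r² - 1105*P (q(P, r) = -1105*P + r*r = -1105*P + r² = r² - 1105*P)
(q(-1080, -1589) + 488110) + k(-1586) = (((-1589)² - 1105*(-1080)) + 488110) + 13095 = ((2524921 + 1193400) + 488110) + 13095 = (3718321 + 488110) + 13095 = 4206431 + 13095 = 4219526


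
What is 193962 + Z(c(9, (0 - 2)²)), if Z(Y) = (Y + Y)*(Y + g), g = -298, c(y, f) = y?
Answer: 188760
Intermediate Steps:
Z(Y) = 2*Y*(-298 + Y) (Z(Y) = (Y + Y)*(Y - 298) = (2*Y)*(-298 + Y) = 2*Y*(-298 + Y))
193962 + Z(c(9, (0 - 2)²)) = 193962 + 2*9*(-298 + 9) = 193962 + 2*9*(-289) = 193962 - 5202 = 188760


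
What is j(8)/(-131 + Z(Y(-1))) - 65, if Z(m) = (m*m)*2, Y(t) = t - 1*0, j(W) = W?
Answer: -8393/129 ≈ -65.062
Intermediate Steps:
Y(t) = t (Y(t) = t + 0 = t)
Z(m) = 2*m² (Z(m) = m²*2 = 2*m²)
j(8)/(-131 + Z(Y(-1))) - 65 = 8/(-131 + 2*(-1)²) - 65 = 8/(-131 + 2*1) - 65 = 8/(-131 + 2) - 65 = 8/(-129) - 65 = -1/129*8 - 65 = -8/129 - 65 = -8393/129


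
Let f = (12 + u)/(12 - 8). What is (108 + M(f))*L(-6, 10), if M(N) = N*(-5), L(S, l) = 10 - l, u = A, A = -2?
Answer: 0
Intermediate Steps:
u = -2
f = 5/2 (f = (12 - 2)/(12 - 8) = 10/4 = 10*(1/4) = 5/2 ≈ 2.5000)
M(N) = -5*N
(108 + M(f))*L(-6, 10) = (108 - 5*5/2)*(10 - 1*10) = (108 - 25/2)*(10 - 10) = (191/2)*0 = 0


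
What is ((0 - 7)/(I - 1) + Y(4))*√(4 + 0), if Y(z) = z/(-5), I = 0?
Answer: 62/5 ≈ 12.400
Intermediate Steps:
Y(z) = -z/5 (Y(z) = z*(-⅕) = -z/5)
((0 - 7)/(I - 1) + Y(4))*√(4 + 0) = ((0 - 7)/(0 - 1) - ⅕*4)*√(4 + 0) = (-7/(-1) - ⅘)*√4 = (-7*(-1) - ⅘)*2 = (7 - ⅘)*2 = (31/5)*2 = 62/5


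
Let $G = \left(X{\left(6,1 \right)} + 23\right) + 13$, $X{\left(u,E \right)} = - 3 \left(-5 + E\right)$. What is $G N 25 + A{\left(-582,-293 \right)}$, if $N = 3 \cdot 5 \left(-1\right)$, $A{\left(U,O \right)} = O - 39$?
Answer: $-18332$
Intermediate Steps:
$A{\left(U,O \right)} = -39 + O$
$N = -15$ ($N = 15 \left(-1\right) = -15$)
$X{\left(u,E \right)} = 15 - 3 E$
$G = 48$ ($G = \left(\left(15 - 3\right) + 23\right) + 13 = \left(12 + 23\right) + 13 = 35 + 13 = 48$)
$G N 25 + A{\left(-582,-293 \right)} = 48 \left(-15\right) 25 - 332 = \left(-720\right) 25 - 332 = -18000 - 332 = -18332$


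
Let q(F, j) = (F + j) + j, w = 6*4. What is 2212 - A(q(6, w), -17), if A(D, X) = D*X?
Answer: 3130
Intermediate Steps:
w = 24
q(F, j) = F + 2*j
2212 - A(q(6, w), -17) = 2212 - (6 + 2*24)*(-17) = 2212 - (6 + 48)*(-17) = 2212 - 54*(-17) = 2212 - 1*(-918) = 2212 + 918 = 3130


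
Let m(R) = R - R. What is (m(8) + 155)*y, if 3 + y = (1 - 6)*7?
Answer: -5890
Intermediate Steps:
m(R) = 0
y = -38 (y = -3 + (1 - 6)*7 = -3 - 5*7 = -3 - 35 = -38)
(m(8) + 155)*y = (0 + 155)*(-38) = 155*(-38) = -5890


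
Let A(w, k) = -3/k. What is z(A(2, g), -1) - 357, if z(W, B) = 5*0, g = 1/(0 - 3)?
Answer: -357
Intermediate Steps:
g = -⅓ (g = 1/(-3) = -⅓ ≈ -0.33333)
z(W, B) = 0
z(A(2, g), -1) - 357 = 0 - 357 = -357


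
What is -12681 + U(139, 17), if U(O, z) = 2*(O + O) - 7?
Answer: -12132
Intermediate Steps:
U(O, z) = -7 + 4*O (U(O, z) = 2*(2*O) - 7 = 4*O - 7 = -7 + 4*O)
-12681 + U(139, 17) = -12681 + (-7 + 4*139) = -12681 + (-7 + 556) = -12681 + 549 = -12132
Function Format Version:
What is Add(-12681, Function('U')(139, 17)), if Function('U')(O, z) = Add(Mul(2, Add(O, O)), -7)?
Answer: -12132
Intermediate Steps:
Function('U')(O, z) = Add(-7, Mul(4, O)) (Function('U')(O, z) = Add(Mul(2, Mul(2, O)), -7) = Add(Mul(4, O), -7) = Add(-7, Mul(4, O)))
Add(-12681, Function('U')(139, 17)) = Add(-12681, Add(-7, Mul(4, 139))) = Add(-12681, Add(-7, 556)) = Add(-12681, 549) = -12132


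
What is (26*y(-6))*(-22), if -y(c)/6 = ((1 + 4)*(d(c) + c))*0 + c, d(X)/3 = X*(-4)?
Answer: -20592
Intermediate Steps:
d(X) = -12*X (d(X) = 3*(X*(-4)) = 3*(-4*X) = -12*X)
y(c) = -6*c (y(c) = -6*(((1 + 4)*(-12*c + c))*0 + c) = -6*((5*(-11*c))*0 + c) = -6*(-55*c*0 + c) = -6*(0 + c) = -6*c)
(26*y(-6))*(-22) = (26*(-6*(-6)))*(-22) = (26*36)*(-22) = 936*(-22) = -20592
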